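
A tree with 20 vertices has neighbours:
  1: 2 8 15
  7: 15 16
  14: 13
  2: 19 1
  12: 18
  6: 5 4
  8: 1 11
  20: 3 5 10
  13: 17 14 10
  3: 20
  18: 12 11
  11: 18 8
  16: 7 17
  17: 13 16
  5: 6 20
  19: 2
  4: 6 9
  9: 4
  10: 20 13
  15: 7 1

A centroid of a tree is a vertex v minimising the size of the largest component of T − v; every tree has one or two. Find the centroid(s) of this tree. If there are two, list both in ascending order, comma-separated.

If 16 is removed the pieces have sizes 10, 9, all ≤ ⌊20/2⌋ = 10.
Its neighbour 17 also leaves a largest component of size 10, so both are centroids.

16, 17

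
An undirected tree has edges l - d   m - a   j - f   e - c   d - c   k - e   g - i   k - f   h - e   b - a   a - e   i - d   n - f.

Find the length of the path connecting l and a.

4

The path is l - d - c - e - a, which has 4 edges.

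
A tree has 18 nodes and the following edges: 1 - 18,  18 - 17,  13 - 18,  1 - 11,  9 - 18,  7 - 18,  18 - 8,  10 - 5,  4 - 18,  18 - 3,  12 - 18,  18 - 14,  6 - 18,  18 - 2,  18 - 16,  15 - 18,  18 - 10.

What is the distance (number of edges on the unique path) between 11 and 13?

3

11–1–18–13: 3 edges.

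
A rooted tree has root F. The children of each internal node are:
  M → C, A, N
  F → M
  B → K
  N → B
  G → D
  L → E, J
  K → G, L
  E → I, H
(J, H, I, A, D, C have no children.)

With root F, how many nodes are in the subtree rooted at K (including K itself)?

8

K's subtree: {K, L, G, E, J, D, H, I}, size 8.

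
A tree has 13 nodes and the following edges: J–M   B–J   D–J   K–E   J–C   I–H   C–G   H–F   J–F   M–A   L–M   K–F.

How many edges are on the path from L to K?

4

The path is L – M – J – F – K, which has 4 edges.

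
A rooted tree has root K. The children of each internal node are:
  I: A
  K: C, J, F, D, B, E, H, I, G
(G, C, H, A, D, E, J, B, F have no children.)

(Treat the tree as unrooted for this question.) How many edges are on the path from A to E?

3

A - I - K - E: 3 edges.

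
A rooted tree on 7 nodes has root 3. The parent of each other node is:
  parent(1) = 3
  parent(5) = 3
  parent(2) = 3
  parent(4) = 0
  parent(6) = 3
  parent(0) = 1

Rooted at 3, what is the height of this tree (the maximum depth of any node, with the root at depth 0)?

A deepest node is 4, reached by 3 – 1 – 0 – 4.
That path has 3 edges, so the height is 3.

3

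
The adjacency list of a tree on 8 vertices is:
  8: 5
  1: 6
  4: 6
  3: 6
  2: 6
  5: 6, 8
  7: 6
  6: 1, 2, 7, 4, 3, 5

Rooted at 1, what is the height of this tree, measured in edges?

8 sits deepest: 1–6–5–8 — 3 edges from the root.

3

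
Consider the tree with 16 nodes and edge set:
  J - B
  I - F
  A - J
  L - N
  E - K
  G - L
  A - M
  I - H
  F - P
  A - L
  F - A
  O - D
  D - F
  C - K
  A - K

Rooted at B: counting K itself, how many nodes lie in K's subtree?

K's subtree: {K, E, C}, size 3.

3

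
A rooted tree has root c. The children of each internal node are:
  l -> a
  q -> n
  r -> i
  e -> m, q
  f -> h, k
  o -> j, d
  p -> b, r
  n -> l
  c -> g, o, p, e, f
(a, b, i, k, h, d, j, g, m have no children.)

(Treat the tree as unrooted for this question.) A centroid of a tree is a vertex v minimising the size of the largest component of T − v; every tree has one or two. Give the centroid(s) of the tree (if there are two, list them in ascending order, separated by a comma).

c

Removing c splits the tree into components of sizes 6, 4, 3, 3, 1; the largest is 6 ≤ ⌊18/2⌋ = 9.
No neighbour of c does as well, so c is the unique centroid.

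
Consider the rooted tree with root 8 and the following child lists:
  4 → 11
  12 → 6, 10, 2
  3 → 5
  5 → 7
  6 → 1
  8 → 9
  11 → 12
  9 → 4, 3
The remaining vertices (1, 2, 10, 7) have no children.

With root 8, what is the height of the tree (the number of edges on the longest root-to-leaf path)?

A deepest node is 1, reached by 8 – 9 – 4 – 11 – 12 – 6 – 1.
That path has 6 edges, so the height is 6.

6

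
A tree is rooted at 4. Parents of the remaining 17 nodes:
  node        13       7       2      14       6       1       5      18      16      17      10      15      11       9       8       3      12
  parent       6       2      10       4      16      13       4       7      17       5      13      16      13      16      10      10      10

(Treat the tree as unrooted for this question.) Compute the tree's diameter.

10

A longest path is 18-7-2-10-13-6-16-17-5-4-14, with 10 edges.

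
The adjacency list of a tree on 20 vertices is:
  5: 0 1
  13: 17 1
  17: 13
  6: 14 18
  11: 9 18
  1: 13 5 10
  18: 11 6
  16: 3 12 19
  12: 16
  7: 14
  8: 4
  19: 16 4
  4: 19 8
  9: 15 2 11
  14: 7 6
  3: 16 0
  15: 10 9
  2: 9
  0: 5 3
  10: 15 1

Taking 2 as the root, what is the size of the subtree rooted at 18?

4

18's subtree: {18, 6, 14, 7}, size 4.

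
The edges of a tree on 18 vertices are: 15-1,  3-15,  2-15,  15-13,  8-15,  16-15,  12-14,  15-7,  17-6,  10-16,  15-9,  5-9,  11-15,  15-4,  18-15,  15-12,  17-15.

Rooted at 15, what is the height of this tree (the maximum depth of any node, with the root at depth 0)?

2

The longest root-to-leaf path is 15 – 12 – 14 (2 edges).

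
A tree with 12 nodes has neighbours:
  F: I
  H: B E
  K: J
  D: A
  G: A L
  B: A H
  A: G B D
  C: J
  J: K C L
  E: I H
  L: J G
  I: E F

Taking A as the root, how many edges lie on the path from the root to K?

Climbing from K to the root: K → J → L → G → A. That's 4 steps.

4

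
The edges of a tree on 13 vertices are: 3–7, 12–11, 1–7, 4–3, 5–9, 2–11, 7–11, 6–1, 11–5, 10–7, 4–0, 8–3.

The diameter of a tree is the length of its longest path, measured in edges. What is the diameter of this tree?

Starting from 0, a farthest node is 9 at distance 6.
One longest path: 0-4-3-7-11-5-9.
So the diameter is 6.

6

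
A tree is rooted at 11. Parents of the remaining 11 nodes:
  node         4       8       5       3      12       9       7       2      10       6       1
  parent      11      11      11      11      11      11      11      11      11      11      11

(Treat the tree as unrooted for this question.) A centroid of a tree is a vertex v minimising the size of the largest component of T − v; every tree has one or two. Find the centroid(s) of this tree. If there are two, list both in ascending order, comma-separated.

11

Delete 11: the remaining components have sizes 1, 1, 1, 1, 1, 1, 1, 1, 1, 1, 1. Max 1 ≤ 6, so 11 is a centroid.
Every other node leaves some component of size > 6, so the centroid is unique.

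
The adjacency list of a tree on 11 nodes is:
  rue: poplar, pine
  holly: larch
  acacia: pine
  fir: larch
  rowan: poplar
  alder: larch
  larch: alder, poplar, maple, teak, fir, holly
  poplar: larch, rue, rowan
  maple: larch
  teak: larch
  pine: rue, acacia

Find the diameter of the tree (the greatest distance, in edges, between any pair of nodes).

Starting from acacia, a farthest node is alder at distance 5.
One longest path: acacia–pine–rue–poplar–larch–alder.
So the diameter is 5.

5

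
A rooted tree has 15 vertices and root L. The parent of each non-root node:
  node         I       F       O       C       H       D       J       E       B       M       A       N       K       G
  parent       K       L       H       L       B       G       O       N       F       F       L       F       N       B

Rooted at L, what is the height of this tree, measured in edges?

5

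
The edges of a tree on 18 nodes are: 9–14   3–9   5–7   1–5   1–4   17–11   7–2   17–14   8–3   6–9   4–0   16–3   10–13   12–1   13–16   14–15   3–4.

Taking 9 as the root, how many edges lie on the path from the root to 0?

Path from 9 to 0: 9 – 3 – 4 – 0, which has 3 edges.

3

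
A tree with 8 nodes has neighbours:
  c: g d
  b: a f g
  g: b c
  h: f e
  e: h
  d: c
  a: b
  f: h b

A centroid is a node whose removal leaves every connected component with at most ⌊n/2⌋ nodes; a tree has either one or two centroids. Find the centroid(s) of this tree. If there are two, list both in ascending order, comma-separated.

b

Removing b splits the tree into components of sizes 3, 3, 1; the largest is 3 ≤ ⌊8/2⌋ = 4.
No neighbour of b does as well, so b is the unique centroid.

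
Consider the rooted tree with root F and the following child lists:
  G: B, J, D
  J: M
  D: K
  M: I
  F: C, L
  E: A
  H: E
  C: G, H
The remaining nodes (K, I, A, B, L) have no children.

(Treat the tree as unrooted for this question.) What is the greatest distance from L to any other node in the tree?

6

The node farthest from L is I, via L-F-C-G-J-M-I — 6 edges.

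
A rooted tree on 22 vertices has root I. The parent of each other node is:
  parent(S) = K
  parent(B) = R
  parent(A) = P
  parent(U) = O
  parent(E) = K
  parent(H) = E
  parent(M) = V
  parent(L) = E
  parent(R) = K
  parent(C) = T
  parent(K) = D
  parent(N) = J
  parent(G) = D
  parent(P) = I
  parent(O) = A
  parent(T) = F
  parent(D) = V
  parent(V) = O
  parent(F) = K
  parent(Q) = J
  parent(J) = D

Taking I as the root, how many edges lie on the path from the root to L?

8

Path from I to L: I–P–A–O–V–D–K–E–L, which has 8 edges.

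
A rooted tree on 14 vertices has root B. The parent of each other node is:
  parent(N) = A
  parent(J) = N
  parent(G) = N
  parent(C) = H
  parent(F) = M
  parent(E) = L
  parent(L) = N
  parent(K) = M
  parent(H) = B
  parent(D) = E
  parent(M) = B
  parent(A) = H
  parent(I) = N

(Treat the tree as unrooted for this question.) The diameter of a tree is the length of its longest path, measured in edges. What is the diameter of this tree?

BFS from K reaches D last, at distance 8; BFS from D confirms no node is farther.
Path: K-M-B-H-A-N-L-E-D.

8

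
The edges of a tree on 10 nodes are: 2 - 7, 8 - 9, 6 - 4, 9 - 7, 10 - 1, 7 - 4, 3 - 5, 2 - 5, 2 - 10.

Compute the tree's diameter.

5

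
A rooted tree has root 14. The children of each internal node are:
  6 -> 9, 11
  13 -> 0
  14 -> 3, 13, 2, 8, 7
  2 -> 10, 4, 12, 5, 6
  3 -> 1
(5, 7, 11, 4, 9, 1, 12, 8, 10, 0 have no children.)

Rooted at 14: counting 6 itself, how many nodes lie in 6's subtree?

3

Descendants of 6 (including itself): 6, 11, 9. That's 3.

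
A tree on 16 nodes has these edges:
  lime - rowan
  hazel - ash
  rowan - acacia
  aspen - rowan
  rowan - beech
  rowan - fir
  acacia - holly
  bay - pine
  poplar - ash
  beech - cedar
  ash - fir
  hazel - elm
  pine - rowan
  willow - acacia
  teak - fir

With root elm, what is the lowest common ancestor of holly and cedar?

Path holly→root: holly acacia rowan fir ash hazel elm; path cedar→root: cedar beech rowan fir ash hazel elm.
First common node: rowan.

rowan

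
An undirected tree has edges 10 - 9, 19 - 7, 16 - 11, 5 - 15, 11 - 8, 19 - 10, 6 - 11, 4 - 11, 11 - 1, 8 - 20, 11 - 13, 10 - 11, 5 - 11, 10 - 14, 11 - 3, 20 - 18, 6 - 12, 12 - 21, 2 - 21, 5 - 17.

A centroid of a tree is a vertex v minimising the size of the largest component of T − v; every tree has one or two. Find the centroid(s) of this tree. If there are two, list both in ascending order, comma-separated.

Delete 11: the remaining components have sizes 5, 4, 3, 3, 1, 1, 1, 1, 1. Max 5 ≤ 10, so 11 is a centroid.
Every other node leaves some component of size > 10, so the centroid is unique.

11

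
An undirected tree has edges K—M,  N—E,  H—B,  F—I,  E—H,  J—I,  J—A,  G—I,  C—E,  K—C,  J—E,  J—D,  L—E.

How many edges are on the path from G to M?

6

G - I - J - E - C - K - M: 6 edges.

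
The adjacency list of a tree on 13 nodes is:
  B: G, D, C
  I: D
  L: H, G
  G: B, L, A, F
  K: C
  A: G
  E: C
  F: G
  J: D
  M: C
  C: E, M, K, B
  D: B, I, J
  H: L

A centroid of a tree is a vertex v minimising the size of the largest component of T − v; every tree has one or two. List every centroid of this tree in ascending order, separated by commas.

If B is removed the pieces have sizes 5, 4, 3, all ≤ ⌊13/2⌋ = 6.
Every other node leaves some component of size > 6, so the centroid is unique.

B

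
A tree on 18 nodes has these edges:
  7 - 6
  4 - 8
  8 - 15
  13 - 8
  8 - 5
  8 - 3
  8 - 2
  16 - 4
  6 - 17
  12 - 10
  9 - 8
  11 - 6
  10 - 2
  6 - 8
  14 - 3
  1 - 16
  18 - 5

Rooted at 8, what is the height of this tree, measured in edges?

1 sits deepest: 8 → 4 → 16 → 1 — 3 edges from the root.

3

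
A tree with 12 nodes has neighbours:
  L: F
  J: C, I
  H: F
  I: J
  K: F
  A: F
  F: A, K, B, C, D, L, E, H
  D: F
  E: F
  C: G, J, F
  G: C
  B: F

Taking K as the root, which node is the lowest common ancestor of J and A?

Path J→root: J C F K; path A→root: A F K.
First common node: F.

F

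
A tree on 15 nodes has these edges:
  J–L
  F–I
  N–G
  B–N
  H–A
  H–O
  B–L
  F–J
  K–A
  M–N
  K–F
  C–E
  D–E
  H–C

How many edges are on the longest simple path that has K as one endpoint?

6

Distances from K peak at 6, attained at M (G also at distance 6).
K – F – J – L – B – N – M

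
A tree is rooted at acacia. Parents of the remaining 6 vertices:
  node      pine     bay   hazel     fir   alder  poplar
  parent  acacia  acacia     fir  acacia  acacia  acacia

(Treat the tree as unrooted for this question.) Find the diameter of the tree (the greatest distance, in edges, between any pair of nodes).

A longest path is hazel-fir-acacia-bay, with 3 edges.

3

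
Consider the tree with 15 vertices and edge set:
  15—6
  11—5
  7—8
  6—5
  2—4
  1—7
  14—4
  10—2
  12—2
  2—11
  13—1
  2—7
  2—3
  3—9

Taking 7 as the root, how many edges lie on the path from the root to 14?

3

7 → 2 → 4 → 14 — 3 edges.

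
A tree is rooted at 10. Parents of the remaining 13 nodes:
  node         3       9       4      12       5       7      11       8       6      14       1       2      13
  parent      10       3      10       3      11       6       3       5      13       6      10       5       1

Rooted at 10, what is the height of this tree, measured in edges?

4

A deepest node is 8, reached by 10 – 3 – 11 – 5 – 8.
That path has 4 edges, so the height is 4.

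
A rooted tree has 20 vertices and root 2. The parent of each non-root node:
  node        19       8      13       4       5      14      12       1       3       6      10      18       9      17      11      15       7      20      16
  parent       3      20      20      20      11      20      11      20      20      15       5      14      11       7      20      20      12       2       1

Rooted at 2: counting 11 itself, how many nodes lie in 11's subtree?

7

Descendants of 11 (including itself): 11, 9, 12, 5, 7, 10, 17. That's 7.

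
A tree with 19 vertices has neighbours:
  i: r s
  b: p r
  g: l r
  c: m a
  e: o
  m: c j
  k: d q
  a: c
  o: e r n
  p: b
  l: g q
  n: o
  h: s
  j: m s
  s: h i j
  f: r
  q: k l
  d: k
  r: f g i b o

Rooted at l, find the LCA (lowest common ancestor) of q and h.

l

Ancestors of q (toward the root): q, l.
Ancestors of h: h, s, i, r, g, l.
The deepest node appearing in both lists is l.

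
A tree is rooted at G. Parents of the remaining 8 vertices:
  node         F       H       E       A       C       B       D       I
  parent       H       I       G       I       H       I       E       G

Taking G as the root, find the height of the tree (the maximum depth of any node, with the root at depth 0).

A deepest node is C, reached by G-I-H-C.
That path has 3 edges, so the height is 3.

3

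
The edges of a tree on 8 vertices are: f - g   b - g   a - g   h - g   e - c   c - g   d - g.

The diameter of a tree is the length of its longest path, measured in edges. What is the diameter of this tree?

3

BFS from e reaches d last, at distance 3; BFS from d confirms no node is farther.
Path: e–c–g–d.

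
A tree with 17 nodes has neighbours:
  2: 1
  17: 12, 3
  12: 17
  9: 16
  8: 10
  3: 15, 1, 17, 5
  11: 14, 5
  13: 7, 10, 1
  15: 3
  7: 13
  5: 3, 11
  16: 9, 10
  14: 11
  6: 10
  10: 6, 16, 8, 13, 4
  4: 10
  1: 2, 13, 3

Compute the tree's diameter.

8

BFS from 14 reaches 9 last, at distance 8; BFS from 9 confirms no node is farther.
Path: 14 – 11 – 5 – 3 – 1 – 13 – 10 – 16 – 9.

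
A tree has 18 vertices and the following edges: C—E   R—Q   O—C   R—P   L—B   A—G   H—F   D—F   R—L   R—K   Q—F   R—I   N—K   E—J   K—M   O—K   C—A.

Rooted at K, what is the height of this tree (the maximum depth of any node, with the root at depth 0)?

A deepest node is G, reached by K – O – C – A – G.
That path has 4 edges, so the height is 4.

4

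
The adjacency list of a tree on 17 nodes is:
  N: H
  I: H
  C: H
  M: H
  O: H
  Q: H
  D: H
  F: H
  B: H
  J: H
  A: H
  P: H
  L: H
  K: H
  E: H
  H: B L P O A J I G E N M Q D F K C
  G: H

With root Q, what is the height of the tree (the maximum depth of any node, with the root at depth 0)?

A deepest node is F, reached by Q – H – F.
That path has 2 edges, so the height is 2.

2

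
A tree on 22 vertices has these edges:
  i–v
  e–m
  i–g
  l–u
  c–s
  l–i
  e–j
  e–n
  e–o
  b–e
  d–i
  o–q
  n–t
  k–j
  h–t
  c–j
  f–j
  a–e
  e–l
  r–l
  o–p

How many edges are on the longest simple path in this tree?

6

Starting from s, a farthest node is h at distance 6.
One longest path: s–c–j–e–n–t–h.
So the diameter is 6.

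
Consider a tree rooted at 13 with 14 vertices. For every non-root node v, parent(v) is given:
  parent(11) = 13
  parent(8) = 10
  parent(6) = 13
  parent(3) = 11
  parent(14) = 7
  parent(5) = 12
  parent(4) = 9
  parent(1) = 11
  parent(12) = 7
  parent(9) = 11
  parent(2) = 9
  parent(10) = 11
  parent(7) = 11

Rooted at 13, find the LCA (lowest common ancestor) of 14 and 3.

11

Ancestors of 14 (toward the root): 14, 7, 11, 13.
Ancestors of 3: 3, 11, 13.
The deepest node appearing in both lists is 11.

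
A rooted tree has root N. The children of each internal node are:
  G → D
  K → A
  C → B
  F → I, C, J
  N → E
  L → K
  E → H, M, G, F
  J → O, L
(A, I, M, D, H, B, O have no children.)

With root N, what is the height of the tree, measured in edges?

6

The longest root-to-leaf path is N → E → F → J → L → K → A (6 edges).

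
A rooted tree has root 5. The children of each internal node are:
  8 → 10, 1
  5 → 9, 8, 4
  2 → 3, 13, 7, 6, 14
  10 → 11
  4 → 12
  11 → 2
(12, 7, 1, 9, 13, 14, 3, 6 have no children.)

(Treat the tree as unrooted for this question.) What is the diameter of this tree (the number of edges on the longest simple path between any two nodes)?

A longest path is 12 – 4 – 5 – 8 – 10 – 11 – 2 – 14, with 7 edges.

7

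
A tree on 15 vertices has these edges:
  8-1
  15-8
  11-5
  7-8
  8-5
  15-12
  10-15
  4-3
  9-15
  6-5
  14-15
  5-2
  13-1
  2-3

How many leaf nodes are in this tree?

9

Exactly 9 nodes have a single neighbour: 4, 6, 7, 9, 10, 11, 12, 13, 14.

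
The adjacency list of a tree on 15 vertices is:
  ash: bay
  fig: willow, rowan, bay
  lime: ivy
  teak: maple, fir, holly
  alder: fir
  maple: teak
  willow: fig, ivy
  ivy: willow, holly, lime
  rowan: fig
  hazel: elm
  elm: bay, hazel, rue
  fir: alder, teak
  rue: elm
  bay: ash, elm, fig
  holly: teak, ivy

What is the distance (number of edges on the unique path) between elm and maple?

7

The path is elm–bay–fig–willow–ivy–holly–teak–maple, which has 7 edges.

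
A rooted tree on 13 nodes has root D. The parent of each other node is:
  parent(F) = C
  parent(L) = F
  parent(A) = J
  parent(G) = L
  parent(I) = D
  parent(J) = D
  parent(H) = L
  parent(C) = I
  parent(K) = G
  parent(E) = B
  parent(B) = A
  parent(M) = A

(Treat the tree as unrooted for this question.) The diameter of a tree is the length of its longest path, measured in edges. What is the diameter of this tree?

BFS from K reaches E last, at distance 10; BFS from E confirms no node is farther.
Path: K – G – L – F – C – I – D – J – A – B – E.

10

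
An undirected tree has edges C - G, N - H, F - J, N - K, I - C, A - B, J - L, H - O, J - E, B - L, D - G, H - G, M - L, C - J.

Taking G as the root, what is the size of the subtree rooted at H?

Descendants of H (including itself): H, O, N, K. That's 4.

4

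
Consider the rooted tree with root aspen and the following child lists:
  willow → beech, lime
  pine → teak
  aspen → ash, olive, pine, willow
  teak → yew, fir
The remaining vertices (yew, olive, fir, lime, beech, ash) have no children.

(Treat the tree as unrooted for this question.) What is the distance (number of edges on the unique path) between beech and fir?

5

beech–willow–aspen–pine–teak–fir: 5 edges.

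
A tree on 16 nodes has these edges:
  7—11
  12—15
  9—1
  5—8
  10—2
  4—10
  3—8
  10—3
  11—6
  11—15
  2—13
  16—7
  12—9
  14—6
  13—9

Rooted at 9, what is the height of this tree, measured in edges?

6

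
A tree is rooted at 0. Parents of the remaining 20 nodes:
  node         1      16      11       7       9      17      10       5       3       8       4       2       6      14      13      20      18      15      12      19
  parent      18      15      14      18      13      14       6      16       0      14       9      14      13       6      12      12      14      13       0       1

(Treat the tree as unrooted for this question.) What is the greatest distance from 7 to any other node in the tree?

The node farthest from 7 is 5 (3 also at distance 7), via 7-18-14-6-13-15-16-5 — 7 edges.

7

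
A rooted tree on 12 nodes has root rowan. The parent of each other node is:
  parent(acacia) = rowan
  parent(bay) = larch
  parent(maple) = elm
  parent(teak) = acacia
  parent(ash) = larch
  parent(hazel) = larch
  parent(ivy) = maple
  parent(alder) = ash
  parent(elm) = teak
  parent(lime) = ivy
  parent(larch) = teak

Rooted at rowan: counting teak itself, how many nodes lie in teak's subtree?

Descendants of teak (including itself): teak, larch, elm, bay, ash, hazel, maple, alder, ivy, lime. That's 10.

10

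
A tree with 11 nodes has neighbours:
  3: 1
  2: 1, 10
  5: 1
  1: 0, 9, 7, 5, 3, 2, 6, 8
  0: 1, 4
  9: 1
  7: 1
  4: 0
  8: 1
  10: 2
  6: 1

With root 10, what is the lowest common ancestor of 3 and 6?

Ancestors of 3 (toward the root): 3, 1, 2, 10.
Ancestors of 6: 6, 1, 2, 10.
The deepest node appearing in both lists is 1.

1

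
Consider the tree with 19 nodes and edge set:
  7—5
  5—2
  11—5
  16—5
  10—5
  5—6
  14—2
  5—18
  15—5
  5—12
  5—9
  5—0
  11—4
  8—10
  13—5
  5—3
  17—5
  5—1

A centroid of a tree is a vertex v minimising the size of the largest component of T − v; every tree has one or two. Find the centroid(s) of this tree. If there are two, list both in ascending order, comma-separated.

5

Removing 5 splits the tree into components of sizes 2, 2, 2, 1, 1, 1, 1, 1, 1, 1, 1, 1, 1, 1, 1; the largest is 2 ≤ ⌊19/2⌋ = 9.
Every other node leaves some component of size > 9, so the centroid is unique.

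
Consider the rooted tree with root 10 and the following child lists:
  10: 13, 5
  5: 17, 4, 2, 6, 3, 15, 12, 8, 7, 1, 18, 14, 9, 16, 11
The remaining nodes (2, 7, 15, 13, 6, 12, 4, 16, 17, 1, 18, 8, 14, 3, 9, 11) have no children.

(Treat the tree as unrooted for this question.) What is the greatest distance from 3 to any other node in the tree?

3

Distances from 3 peak at 3, attained at 13.
3–5–10–13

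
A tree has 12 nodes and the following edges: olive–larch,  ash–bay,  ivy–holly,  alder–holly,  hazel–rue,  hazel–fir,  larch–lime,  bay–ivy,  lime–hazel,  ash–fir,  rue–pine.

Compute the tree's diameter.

9

Starting from alder, a farthest node is olive at distance 9.
One longest path: alder-holly-ivy-bay-ash-fir-hazel-lime-larch-olive.
So the diameter is 9.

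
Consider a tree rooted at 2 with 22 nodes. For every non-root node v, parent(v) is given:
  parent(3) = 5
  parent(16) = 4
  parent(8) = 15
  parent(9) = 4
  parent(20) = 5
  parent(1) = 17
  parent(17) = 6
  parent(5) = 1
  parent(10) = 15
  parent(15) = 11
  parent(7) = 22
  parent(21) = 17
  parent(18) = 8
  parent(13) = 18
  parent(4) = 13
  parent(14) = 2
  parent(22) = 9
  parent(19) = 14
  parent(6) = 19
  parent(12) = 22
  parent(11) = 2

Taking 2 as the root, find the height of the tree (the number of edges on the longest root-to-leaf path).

9

The longest root-to-leaf path is 2 – 11 – 15 – 8 – 18 – 13 – 4 – 9 – 22 – 7 (9 edges).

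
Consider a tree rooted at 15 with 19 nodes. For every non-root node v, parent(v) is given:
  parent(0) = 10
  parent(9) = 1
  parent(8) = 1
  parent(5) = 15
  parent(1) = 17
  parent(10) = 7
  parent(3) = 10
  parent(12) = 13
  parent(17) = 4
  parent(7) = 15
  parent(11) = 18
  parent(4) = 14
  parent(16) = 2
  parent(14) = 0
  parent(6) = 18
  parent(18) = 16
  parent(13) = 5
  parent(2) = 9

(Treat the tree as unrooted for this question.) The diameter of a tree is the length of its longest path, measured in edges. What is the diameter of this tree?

A longest path is 12 – 13 – 5 – 15 – 7 – 10 – 0 – 14 – 4 – 17 – 1 – 9 – 2 – 16 – 18 – 11, with 15 edges.

15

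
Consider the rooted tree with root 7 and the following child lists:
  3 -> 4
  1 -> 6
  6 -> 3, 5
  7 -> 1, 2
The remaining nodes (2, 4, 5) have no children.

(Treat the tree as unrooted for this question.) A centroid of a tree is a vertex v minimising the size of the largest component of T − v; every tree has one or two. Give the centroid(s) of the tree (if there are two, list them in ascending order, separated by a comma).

6

Removing 6 splits the tree into components of sizes 3, 2, 1; the largest is 3 ≤ ⌊7/2⌋ = 3.
No neighbour of 6 does as well, so 6 is the unique centroid.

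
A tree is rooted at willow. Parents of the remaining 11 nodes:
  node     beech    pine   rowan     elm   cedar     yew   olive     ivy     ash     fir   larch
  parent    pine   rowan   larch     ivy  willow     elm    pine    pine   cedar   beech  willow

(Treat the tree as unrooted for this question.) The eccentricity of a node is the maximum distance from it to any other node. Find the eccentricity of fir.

Distances from fir peak at 7, attained at ash.
fir – beech – pine – rowan – larch – willow – cedar – ash

7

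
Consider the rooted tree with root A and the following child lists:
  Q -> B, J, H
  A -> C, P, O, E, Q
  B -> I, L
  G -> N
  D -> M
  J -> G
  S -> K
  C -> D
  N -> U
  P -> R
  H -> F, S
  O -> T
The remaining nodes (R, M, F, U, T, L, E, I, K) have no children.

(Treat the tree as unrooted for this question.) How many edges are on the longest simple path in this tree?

Starting from M, a farthest node is U at distance 8.
One longest path: M - D - C - A - Q - J - G - N - U.
So the diameter is 8.

8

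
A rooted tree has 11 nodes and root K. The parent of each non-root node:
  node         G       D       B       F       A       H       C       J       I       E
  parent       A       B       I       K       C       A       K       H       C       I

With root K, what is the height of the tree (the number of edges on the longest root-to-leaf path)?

A deepest node is D, reached by K–C–I–B–D.
That path has 4 edges, so the height is 4.

4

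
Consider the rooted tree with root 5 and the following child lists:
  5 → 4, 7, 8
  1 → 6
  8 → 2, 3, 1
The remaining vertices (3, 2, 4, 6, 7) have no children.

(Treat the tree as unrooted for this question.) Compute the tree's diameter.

4

BFS from 7 reaches 6 last, at distance 4; BFS from 6 confirms no node is farther.
Path: 7-5-8-1-6.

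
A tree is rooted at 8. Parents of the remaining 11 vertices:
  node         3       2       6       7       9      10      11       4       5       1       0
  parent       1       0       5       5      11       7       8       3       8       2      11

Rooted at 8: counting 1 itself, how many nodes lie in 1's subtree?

1's subtree: {1, 3, 4}, size 3.

3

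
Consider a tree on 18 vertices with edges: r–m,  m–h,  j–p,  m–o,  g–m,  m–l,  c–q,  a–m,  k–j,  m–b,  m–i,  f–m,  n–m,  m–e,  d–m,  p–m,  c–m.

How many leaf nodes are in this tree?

14

The leaves are a, b, d, e, f, g, h, i, k, l, n, o, q, r.
That is 14 leaves.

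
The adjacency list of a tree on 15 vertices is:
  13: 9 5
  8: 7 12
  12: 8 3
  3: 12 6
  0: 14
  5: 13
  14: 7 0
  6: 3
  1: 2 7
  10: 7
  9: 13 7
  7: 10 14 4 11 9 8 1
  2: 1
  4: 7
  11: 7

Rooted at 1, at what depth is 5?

Path from 1 to 5: 1 – 7 – 9 – 13 – 5, which has 4 edges.

4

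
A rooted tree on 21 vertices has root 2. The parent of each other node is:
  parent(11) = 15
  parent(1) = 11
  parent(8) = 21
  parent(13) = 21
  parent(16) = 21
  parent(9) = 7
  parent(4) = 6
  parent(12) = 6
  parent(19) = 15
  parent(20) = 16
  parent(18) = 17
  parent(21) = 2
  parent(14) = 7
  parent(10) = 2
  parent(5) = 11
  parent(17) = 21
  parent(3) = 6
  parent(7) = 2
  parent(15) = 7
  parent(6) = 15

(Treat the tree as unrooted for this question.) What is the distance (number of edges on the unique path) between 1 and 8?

Walking from 1: 1–11–15–7–2–21–8. Length 6.

6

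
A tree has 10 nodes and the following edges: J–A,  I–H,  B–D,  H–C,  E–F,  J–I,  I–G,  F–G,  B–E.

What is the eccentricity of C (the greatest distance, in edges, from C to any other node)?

7

The node farthest from C is D, via C–H–I–G–F–E–B–D — 7 edges.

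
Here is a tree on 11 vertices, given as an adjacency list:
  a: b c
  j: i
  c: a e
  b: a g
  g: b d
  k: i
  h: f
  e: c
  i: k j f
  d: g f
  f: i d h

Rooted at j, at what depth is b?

5

Climbing from b to the root: b–g–d–f–i–j. That's 5 steps.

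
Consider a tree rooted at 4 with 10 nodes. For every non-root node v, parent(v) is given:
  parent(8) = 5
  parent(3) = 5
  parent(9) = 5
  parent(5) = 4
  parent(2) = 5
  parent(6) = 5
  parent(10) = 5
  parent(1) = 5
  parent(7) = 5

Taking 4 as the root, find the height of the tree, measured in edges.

2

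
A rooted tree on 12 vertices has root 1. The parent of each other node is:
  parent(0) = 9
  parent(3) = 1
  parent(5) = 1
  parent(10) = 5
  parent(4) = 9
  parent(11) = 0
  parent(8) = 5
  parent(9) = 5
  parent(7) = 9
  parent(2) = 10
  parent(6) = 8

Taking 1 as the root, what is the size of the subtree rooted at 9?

The subtree rooted at 9 contains: 9, 7, 0, 4, 11 — 5 nodes.

5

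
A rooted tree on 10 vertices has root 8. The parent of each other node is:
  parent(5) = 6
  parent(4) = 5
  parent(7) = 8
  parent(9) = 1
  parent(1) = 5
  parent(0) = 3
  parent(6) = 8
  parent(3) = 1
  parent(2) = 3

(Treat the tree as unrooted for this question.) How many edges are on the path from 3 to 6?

3

Walking from 3: 3–1–5–6. Length 3.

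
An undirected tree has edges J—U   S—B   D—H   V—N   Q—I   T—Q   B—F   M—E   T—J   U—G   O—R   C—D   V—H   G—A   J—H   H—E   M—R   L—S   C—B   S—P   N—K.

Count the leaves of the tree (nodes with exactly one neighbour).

Degree-1 nodes: A, F, I, K, L, O, P — 7 of them.

7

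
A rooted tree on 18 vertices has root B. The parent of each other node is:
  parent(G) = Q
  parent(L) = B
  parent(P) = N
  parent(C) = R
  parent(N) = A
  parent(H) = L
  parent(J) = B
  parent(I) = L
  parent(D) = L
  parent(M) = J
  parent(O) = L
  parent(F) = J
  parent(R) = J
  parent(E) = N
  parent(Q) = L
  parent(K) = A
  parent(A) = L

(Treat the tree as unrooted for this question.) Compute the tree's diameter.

7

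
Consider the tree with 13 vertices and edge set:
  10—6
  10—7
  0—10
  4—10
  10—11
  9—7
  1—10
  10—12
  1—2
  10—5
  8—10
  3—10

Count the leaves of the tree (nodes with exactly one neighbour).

10

Exactly 10 nodes have a single neighbour: 0, 2, 3, 4, 5, 6, 8, 9, 11, 12.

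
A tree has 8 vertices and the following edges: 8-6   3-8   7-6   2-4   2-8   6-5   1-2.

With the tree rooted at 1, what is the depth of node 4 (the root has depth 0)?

2

1 – 2 – 4 — 2 edges.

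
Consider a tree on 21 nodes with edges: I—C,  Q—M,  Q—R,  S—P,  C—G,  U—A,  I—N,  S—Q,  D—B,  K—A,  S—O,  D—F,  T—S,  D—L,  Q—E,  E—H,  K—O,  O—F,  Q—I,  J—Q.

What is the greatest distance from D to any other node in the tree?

7

A farthest node from D is G.
The path D-F-O-S-Q-I-C-G has 7 edges.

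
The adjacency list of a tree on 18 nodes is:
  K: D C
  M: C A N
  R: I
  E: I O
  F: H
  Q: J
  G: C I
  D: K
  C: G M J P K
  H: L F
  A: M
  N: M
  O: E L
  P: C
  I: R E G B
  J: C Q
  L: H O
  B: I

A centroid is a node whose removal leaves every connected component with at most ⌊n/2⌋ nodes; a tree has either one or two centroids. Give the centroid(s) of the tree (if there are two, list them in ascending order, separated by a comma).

C, G

If G is removed the pieces have sizes 9, 8, all ≤ ⌊18/2⌋ = 9.
C is adjacent to G and is also a centroid (the largest component after removing it is likewise 9).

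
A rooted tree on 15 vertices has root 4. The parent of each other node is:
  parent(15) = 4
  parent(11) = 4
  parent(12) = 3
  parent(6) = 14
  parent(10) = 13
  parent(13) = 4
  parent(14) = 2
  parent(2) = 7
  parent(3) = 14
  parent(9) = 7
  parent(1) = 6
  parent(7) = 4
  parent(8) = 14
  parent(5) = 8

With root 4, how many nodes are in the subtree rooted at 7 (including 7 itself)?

10

7's subtree: {7, 2, 9, 14, 8, 3, 6, 5, 12, 1}, size 10.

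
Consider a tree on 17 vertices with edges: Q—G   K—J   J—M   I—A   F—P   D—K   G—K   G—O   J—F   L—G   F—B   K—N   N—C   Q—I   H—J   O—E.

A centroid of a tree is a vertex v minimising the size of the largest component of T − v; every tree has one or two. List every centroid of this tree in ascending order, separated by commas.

Removing K splits the tree into components of sizes 7, 6, 2, 1; the largest is 7 ≤ ⌊17/2⌋ = 8.
No neighbour of K does as well, so K is the unique centroid.

K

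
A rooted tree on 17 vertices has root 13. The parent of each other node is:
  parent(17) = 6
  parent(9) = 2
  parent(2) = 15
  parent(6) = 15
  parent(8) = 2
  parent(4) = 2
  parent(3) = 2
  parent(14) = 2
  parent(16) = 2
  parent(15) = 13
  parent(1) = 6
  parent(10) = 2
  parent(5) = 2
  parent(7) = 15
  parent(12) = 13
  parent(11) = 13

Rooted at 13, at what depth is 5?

3

13 – 15 – 2 – 5 — 3 edges.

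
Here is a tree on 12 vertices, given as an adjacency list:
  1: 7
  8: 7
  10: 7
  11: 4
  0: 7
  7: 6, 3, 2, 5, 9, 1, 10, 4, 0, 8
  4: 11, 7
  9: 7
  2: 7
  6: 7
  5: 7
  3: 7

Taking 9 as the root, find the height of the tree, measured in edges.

A deepest node is 11, reached by 9 – 7 – 4 – 11.
That path has 3 edges, so the height is 3.

3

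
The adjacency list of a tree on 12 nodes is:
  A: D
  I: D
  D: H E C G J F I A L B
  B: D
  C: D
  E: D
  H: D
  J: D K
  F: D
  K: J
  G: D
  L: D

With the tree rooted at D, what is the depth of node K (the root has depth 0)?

D – J – K — 2 edges.

2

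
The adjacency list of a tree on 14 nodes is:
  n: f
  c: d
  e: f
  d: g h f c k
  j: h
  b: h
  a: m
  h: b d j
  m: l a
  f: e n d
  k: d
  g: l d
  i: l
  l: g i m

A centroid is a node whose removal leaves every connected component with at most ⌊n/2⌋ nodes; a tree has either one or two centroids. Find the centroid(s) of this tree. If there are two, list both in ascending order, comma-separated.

d

Delete d: the remaining components have sizes 5, 3, 3, 1, 1. Max 5 ≤ 7, so d is a centroid.
Every other node leaves some component of size > 7, so the centroid is unique.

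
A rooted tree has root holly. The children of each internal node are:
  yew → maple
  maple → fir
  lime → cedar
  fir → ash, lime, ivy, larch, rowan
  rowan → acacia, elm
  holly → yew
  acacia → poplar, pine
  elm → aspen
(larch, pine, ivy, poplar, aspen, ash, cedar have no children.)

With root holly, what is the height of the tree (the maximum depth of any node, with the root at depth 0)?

6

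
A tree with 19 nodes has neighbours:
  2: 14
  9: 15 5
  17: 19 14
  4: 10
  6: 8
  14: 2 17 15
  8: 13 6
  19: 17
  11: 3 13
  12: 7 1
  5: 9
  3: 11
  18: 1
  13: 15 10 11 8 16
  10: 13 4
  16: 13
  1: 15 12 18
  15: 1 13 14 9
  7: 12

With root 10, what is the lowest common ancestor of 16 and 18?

13

Path 16→root: 16 13 10; path 18→root: 18 1 15 13 10.
First common node: 13.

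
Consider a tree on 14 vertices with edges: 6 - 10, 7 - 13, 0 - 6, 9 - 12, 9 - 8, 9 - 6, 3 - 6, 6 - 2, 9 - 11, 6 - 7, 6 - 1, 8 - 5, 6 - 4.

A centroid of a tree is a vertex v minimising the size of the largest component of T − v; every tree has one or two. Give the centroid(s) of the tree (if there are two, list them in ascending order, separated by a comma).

6

If 6 is removed the pieces have sizes 5, 2, 1, 1, 1, 1, 1, 1, all ≤ ⌊14/2⌋ = 7.
Every other node leaves some component of size > 7, so the centroid is unique.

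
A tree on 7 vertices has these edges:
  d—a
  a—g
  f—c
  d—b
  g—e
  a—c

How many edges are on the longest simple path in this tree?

BFS from f reaches e last, at distance 4; BFS from e confirms no node is farther.
Path: f-c-a-g-e.

4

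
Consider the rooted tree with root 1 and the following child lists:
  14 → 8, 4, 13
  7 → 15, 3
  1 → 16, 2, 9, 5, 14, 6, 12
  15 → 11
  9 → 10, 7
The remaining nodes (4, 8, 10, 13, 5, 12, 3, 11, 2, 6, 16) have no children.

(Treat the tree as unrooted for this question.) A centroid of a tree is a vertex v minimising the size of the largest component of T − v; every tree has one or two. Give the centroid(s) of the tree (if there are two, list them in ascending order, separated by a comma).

If 1 is removed the pieces have sizes 6, 4, 1, 1, 1, 1, 1, all ≤ ⌊16/2⌋ = 8.
No neighbour of 1 does as well, so 1 is the unique centroid.

1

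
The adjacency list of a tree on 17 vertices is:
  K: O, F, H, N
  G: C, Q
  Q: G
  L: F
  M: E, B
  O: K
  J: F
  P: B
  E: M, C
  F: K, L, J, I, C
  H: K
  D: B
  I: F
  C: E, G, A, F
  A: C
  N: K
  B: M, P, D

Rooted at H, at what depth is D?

7

Path from H to D: H → K → F → C → E → M → B → D, which has 7 edges.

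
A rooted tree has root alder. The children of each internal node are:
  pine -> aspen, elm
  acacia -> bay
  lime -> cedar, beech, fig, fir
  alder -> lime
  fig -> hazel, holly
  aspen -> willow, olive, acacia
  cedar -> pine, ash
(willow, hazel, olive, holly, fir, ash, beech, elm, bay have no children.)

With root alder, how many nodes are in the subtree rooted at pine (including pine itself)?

Descendants of pine (including itself): pine, aspen, elm, olive, acacia, willow, bay. That's 7.

7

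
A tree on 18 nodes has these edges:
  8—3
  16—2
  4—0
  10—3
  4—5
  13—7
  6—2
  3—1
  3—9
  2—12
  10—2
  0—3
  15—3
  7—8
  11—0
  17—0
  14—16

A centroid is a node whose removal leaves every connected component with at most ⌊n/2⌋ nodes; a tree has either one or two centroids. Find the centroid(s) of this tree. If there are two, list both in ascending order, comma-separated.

Delete 3: the remaining components have sizes 6, 5, 3, 1, 1, 1. Max 6 ≤ 9, so 3 is a centroid.
Every other node leaves some component of size > 9, so the centroid is unique.

3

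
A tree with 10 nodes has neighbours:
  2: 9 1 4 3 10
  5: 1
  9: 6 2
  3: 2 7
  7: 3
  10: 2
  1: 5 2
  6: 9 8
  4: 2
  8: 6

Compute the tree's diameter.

A longest path is 8-6-9-2-3-7, with 5 edges.

5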